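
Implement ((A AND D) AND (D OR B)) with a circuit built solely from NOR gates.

((((A NOR A) NOR (D NOR D)) NOR ((A NOR A) NOR (D NOR D))) NOR (((D NOR B) NOR (D NOR B)) NOR ((D NOR B) NOR (D NOR B))))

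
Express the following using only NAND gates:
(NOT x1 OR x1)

(((x1 NAND x1) NAND (x1 NAND x1)) NAND (x1 NAND x1))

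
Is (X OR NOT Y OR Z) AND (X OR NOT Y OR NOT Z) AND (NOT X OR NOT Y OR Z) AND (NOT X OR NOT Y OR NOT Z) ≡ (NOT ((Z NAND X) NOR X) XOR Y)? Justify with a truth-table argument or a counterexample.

Yes, they are equivalent — the two output columns agree on all 8 assignments:
X | Y | Z | Expression 1 | Expression 2
---------------------------------------
0 | 0 | 0 | 1 | 1
0 | 0 | 1 | 1 | 1
0 | 1 | 0 | 0 | 0
0 | 1 | 1 | 0 | 0
1 | 0 | 0 | 1 | 1
1 | 0 | 1 | 1 | 1
1 | 1 | 0 | 0 | 0
1 | 1 | 1 | 0 | 0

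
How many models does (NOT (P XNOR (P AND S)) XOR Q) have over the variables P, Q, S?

Satisfying assignments: (0,1,0), (0,1,1), (1,0,0), (1,1,1)
Count: 4 out of 8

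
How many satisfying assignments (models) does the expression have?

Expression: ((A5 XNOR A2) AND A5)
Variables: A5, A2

Satisfying assignments: (1,1)
Count: 1 out of 4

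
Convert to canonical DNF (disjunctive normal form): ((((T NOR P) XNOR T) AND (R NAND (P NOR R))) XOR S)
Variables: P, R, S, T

(NOT P AND NOT R AND S AND NOT T) OR (NOT P AND NOT R AND S AND T) OR (NOT P AND R AND S AND NOT T) OR (NOT P AND R AND S AND T) OR (P AND NOT R AND NOT S AND NOT T) OR (P AND NOT R AND S AND T) OR (P AND R AND NOT S AND NOT T) OR (P AND R AND S AND T)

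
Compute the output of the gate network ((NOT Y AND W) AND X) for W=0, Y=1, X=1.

Substituting: ((NOT 1 AND 0) AND 1)
= 0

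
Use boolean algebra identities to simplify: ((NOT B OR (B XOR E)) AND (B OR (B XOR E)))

By distribution ((E OR v) AND (E OR NOT v) = E):
= (B XOR E)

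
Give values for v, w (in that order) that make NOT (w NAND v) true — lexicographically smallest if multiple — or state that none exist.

v=1, w=1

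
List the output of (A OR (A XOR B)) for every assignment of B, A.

B | A | Output
--------------
0 | 0 | 0
0 | 1 | 1
1 | 0 | 1
1 | 1 | 1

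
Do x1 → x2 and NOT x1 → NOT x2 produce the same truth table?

No, Inverse is not equivalent to original (counterexample: x2=0, x3=0, x1=1)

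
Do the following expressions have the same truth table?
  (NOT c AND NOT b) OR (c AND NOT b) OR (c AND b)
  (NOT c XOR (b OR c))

Yes, they are equivalent — the two output columns agree on all 4 assignments:
c | b | Expression 1 | Expression 2
-----------------------------------
0 | 0 | 1 | 1
0 | 1 | 0 | 0
1 | 0 | 1 | 1
1 | 1 | 1 | 1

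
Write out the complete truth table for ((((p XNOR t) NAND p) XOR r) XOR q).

r | p | q | t | Output
----------------------
0 | 0 | 0 | 0 | 1
0 | 0 | 0 | 1 | 1
0 | 0 | 1 | 0 | 0
0 | 0 | 1 | 1 | 0
0 | 1 | 0 | 0 | 1
0 | 1 | 0 | 1 | 0
0 | 1 | 1 | 0 | 0
0 | 1 | 1 | 1 | 1
1 | 0 | 0 | 0 | 0
1 | 0 | 0 | 1 | 0
1 | 0 | 1 | 0 | 1
1 | 0 | 1 | 1 | 1
1 | 1 | 0 | 0 | 0
1 | 1 | 0 | 1 | 1
1 | 1 | 1 | 0 | 1
1 | 1 | 1 | 1 | 0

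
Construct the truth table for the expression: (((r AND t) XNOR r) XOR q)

r | q | t | Output
------------------
0 | 0 | 0 | 1
0 | 0 | 1 | 1
0 | 1 | 0 | 0
0 | 1 | 1 | 0
1 | 0 | 0 | 0
1 | 0 | 1 | 1
1 | 1 | 0 | 1
1 | 1 | 1 | 0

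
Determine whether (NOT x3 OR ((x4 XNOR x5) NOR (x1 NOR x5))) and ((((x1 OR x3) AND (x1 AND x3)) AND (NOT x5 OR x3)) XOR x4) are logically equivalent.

No. Counterexample: with x4=0, x3=0, x5=0, x1=0, Expression 1 = 1 but Expression 2 = 0.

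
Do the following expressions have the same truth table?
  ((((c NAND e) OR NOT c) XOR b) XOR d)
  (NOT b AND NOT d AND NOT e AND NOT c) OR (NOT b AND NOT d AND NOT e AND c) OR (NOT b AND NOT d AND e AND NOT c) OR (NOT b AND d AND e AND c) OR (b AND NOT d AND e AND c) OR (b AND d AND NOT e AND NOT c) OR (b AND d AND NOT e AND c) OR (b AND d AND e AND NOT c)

Yes, they are equivalent — the two output columns agree on all 16 assignments:
b | d | e | c | Expression 1 | Expression 2
-------------------------------------------
0 | 0 | 0 | 0 | 1 | 1
0 | 0 | 0 | 1 | 1 | 1
0 | 0 | 1 | 0 | 1 | 1
0 | 0 | 1 | 1 | 0 | 0
0 | 1 | 0 | 0 | 0 | 0
0 | 1 | 0 | 1 | 0 | 0
0 | 1 | 1 | 0 | 0 | 0
0 | 1 | 1 | 1 | 1 | 1
1 | 0 | 0 | 0 | 0 | 0
1 | 0 | 0 | 1 | 0 | 0
1 | 0 | 1 | 0 | 0 | 0
1 | 0 | 1 | 1 | 1 | 1
1 | 1 | 0 | 0 | 1 | 1
1 | 1 | 0 | 1 | 1 | 1
1 | 1 | 1 | 0 | 1 | 1
1 | 1 | 1 | 1 | 0 | 0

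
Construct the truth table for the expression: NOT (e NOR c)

c | e | Output
--------------
0 | 0 | 0
0 | 1 | 1
1 | 0 | 1
1 | 1 | 1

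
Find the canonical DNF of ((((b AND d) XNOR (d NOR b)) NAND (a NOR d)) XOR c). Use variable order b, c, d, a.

(NOT b AND NOT c AND NOT d AND NOT a) OR (NOT b AND NOT c AND NOT d AND a) OR (NOT b AND NOT c AND d AND NOT a) OR (NOT b AND NOT c AND d AND a) OR (b AND NOT c AND NOT d AND a) OR (b AND NOT c AND d AND NOT a) OR (b AND NOT c AND d AND a) OR (b AND c AND NOT d AND NOT a)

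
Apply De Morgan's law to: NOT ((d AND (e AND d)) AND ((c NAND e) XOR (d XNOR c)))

NOT (d AND (e AND d)) OR NOT ((c NAND e) XOR (d XNOR c))
De Morgan's: NOT(AND of terms) = OR of negations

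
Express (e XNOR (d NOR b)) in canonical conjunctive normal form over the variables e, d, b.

(e OR d OR b) AND (NOT e OR d OR NOT b) AND (NOT e OR NOT d OR b) AND (NOT e OR NOT d OR NOT b)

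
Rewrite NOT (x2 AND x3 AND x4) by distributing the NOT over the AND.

NOT x2 OR NOT x3 OR NOT x4
De Morgan's: NOT(AND of terms) = OR of negations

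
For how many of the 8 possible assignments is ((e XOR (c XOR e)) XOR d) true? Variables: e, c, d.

Satisfying assignments: (0,0,1), (0,1,0), (1,0,1), (1,1,0)
Count: 4 out of 8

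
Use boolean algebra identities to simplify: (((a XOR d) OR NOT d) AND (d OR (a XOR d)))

By distribution ((E OR v) AND (E OR NOT v) = E):
= (a XOR d)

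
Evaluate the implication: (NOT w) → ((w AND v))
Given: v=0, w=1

Antecedent (NOT w) = 0; consequent ((w AND v)) = 0.
0 → 0 = 1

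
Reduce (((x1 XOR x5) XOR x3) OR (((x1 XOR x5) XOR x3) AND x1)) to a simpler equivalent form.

By absorption (E OR (E AND v) = E):
= ((x1 XOR x5) XOR x3)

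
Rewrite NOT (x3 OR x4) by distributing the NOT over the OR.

NOT x3 AND NOT x4
De Morgan's: NOT(OR of terms) = AND of negations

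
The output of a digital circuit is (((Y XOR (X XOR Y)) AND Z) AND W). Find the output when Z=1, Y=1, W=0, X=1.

Substituting: (((1 XOR (1 XOR 1)) AND 1) AND 0)
= 0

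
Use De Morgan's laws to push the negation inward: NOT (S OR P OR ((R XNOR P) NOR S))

NOT S AND NOT P AND NOT ((R XNOR P) NOR S)
De Morgan's: NOT(OR of terms) = AND of negations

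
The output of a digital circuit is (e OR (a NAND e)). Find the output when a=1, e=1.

Substituting: (1 OR (1 NAND 1))
= 1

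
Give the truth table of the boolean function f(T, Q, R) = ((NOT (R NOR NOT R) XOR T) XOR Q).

T | Q | R | Output
------------------
0 | 0 | 0 | 1
0 | 0 | 1 | 1
0 | 1 | 0 | 0
0 | 1 | 1 | 0
1 | 0 | 0 | 0
1 | 0 | 1 | 0
1 | 1 | 0 | 1
1 | 1 | 1 | 1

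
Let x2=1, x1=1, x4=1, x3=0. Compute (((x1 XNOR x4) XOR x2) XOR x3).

Substituting: (((1 XNOR 1) XOR 1) XOR 0)
= 0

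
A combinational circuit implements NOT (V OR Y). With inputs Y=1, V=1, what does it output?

Substituting: NOT (1 OR 1)
= 0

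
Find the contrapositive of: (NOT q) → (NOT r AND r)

Contrapositive: NOT (NOT r AND r) → q
Note: A statement and its contrapositive are logically equivalent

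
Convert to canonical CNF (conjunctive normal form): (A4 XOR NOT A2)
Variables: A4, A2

(A4 OR NOT A2) AND (NOT A4 OR A2)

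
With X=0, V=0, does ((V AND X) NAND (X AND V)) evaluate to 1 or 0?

Substituting: ((0 AND 0) NAND (0 AND 0))
= 1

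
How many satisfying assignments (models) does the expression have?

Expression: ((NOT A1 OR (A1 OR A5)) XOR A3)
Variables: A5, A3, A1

Satisfying assignments: (0,0,0), (0,0,1), (1,0,0), (1,0,1)
Count: 4 out of 8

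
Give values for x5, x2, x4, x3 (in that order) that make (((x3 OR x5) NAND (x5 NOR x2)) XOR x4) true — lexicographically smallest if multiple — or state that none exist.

x5=0, x2=0, x4=0, x3=0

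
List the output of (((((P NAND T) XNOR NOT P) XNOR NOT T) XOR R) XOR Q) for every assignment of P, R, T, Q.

P | R | T | Q | Output
----------------------
0 | 0 | 0 | 0 | 1
0 | 0 | 0 | 1 | 0
0 | 0 | 1 | 0 | 0
0 | 0 | 1 | 1 | 1
0 | 1 | 0 | 0 | 0
0 | 1 | 0 | 1 | 1
0 | 1 | 1 | 0 | 1
0 | 1 | 1 | 1 | 0
1 | 0 | 0 | 0 | 0
1 | 0 | 0 | 1 | 1
1 | 0 | 1 | 0 | 0
1 | 0 | 1 | 1 | 1
1 | 1 | 0 | 0 | 1
1 | 1 | 0 | 1 | 0
1 | 1 | 1 | 0 | 1
1 | 1 | 1 | 1 | 0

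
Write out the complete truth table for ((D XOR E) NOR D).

D | E | Output
--------------
0 | 0 | 1
0 | 1 | 0
1 | 0 | 0
1 | 1 | 0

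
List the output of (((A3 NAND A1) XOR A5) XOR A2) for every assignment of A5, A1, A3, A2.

A5 | A1 | A3 | A2 | Output
--------------------------
0 | 0 | 0 | 0 | 1
0 | 0 | 0 | 1 | 0
0 | 0 | 1 | 0 | 1
0 | 0 | 1 | 1 | 0
0 | 1 | 0 | 0 | 1
0 | 1 | 0 | 1 | 0
0 | 1 | 1 | 0 | 0
0 | 1 | 1 | 1 | 1
1 | 0 | 0 | 0 | 0
1 | 0 | 0 | 1 | 1
1 | 0 | 1 | 0 | 0
1 | 0 | 1 | 1 | 1
1 | 1 | 0 | 0 | 0
1 | 1 | 0 | 1 | 1
1 | 1 | 1 | 0 | 1
1 | 1 | 1 | 1 | 0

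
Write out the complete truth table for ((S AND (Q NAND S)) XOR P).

P | S | Q | Output
------------------
0 | 0 | 0 | 0
0 | 0 | 1 | 0
0 | 1 | 0 | 1
0 | 1 | 1 | 0
1 | 0 | 0 | 1
1 | 0 | 1 | 1
1 | 1 | 0 | 0
1 | 1 | 1 | 1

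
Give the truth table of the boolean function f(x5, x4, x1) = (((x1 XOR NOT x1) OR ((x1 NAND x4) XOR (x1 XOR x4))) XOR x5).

x5 | x4 | x1 | Output
---------------------
0 | 0 | 0 | 1
0 | 0 | 1 | 1
0 | 1 | 0 | 1
0 | 1 | 1 | 1
1 | 0 | 0 | 0
1 | 0 | 1 | 0
1 | 1 | 0 | 0
1 | 1 | 1 | 0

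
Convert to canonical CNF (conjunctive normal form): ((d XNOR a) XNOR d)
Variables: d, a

(d OR a) AND (NOT d OR a)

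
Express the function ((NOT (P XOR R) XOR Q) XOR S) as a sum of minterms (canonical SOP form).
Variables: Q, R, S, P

Σm(0, 3, 5, 6, 9, 10, 12, 15) = (NOT Q AND NOT R AND NOT S AND NOT P) OR (NOT Q AND NOT R AND S AND P) OR (NOT Q AND R AND NOT S AND P) OR (NOT Q AND R AND S AND NOT P) OR (Q AND NOT R AND NOT S AND P) OR (Q AND NOT R AND S AND NOT P) OR (Q AND R AND NOT S AND NOT P) OR (Q AND R AND S AND P)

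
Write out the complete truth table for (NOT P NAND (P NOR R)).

R | P | Output
--------------
0 | 0 | 0
0 | 1 | 1
1 | 0 | 1
1 | 1 | 1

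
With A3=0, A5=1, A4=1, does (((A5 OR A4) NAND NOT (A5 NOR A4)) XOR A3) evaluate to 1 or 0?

Substituting: (((1 OR 1) NAND NOT (1 NOR 1)) XOR 0)
= 0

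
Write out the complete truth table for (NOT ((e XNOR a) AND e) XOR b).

b | a | e | Output
------------------
0 | 0 | 0 | 1
0 | 0 | 1 | 1
0 | 1 | 0 | 1
0 | 1 | 1 | 0
1 | 0 | 0 | 0
1 | 0 | 1 | 0
1 | 1 | 0 | 0
1 | 1 | 1 | 1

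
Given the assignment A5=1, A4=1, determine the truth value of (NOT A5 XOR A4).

Substituting: (NOT 1 XOR 1)
= 1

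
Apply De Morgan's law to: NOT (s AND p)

NOT s OR NOT p
De Morgan's: NOT(AND of terms) = OR of negations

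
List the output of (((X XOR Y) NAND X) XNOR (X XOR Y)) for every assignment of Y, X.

Y | X | Output
--------------
0 | 0 | 0
0 | 1 | 0
1 | 0 | 1
1 | 1 | 0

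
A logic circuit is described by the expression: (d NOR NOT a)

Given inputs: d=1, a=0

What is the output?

Substituting: (1 NOR NOT 0)
= 0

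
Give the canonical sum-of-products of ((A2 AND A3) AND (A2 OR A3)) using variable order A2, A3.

Σm(3) = (A2 AND A3)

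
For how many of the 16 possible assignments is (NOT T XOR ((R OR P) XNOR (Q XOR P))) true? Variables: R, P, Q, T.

Satisfying assignments: (0,0,0,1), (0,0,1,0), (0,1,0,1), (0,1,1,0), (1,0,0,0), (1,0,1,1), (1,1,0,1), (1,1,1,0)
Count: 8 out of 16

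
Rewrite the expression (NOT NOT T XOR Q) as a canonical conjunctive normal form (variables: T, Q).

(T OR Q) AND (NOT T OR NOT Q)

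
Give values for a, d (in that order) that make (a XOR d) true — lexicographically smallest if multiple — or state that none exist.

a=0, d=1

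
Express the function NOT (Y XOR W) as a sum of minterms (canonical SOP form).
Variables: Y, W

Σm(0, 3) = (NOT Y AND NOT W) OR (Y AND W)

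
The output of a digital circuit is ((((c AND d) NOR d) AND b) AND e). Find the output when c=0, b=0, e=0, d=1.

Substituting: ((((0 AND 1) NOR 1) AND 0) AND 0)
= 0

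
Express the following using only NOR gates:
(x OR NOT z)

((x NOR (z NOR z)) NOR (x NOR (z NOR z)))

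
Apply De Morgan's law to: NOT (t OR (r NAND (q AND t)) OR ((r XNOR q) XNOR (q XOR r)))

NOT t AND NOT (r NAND (q AND t)) AND NOT ((r XNOR q) XNOR (q XOR r))
De Morgan's: NOT(OR of terms) = AND of negations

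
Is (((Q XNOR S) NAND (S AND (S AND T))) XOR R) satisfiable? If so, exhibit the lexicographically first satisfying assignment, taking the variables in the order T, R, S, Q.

T=0, R=0, S=0, Q=0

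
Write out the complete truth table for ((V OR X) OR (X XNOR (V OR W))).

V | W | X | Output
------------------
0 | 0 | 0 | 1
0 | 0 | 1 | 1
0 | 1 | 0 | 0
0 | 1 | 1 | 1
1 | 0 | 0 | 1
1 | 0 | 1 | 1
1 | 1 | 0 | 1
1 | 1 | 1 | 1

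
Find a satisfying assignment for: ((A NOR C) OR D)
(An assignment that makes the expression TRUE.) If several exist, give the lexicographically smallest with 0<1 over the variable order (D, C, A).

D=0, C=0, A=0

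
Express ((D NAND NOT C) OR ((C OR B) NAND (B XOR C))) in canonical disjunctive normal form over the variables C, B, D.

(NOT C AND NOT B AND NOT D) OR (NOT C AND NOT B AND D) OR (NOT C AND B AND NOT D) OR (C AND NOT B AND NOT D) OR (C AND NOT B AND D) OR (C AND B AND NOT D) OR (C AND B AND D)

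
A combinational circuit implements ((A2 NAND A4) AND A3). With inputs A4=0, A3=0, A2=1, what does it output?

Substituting: ((1 NAND 0) AND 0)
= 0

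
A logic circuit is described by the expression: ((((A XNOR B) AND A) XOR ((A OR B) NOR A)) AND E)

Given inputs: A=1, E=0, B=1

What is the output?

Substituting: ((((1 XNOR 1) AND 1) XOR ((1 OR 1) NOR 1)) AND 0)
= 0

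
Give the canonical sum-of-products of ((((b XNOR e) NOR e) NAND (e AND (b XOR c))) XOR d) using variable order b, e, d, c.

Σm(0, 1, 4, 5, 8, 9, 12, 13) = (NOT b AND NOT e AND NOT d AND NOT c) OR (NOT b AND NOT e AND NOT d AND c) OR (NOT b AND e AND NOT d AND NOT c) OR (NOT b AND e AND NOT d AND c) OR (b AND NOT e AND NOT d AND NOT c) OR (b AND NOT e AND NOT d AND c) OR (b AND e AND NOT d AND NOT c) OR (b AND e AND NOT d AND c)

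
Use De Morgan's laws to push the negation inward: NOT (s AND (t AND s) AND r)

NOT s OR NOT (t AND s) OR NOT r
De Morgan's: NOT(AND of terms) = OR of negations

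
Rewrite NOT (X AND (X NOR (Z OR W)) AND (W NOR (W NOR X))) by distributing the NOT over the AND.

NOT X OR NOT (X NOR (Z OR W)) OR NOT (W NOR (W NOR X))
De Morgan's: NOT(AND of terms) = OR of negations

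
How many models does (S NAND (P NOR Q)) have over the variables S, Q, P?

Satisfying assignments: (0,0,0), (0,0,1), (0,1,0), (0,1,1), (1,0,1), (1,1,0), (1,1,1)
Count: 7 out of 8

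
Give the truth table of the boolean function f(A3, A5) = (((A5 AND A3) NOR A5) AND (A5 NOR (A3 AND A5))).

A3 | A5 | Output
----------------
0 | 0 | 1
0 | 1 | 0
1 | 0 | 1
1 | 1 | 0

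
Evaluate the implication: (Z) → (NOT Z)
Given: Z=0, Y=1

Antecedent (Z) = 0; consequent (NOT Z) = 1.
0 → 1 = 1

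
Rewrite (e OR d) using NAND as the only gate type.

((e NAND e) NAND (d NAND d))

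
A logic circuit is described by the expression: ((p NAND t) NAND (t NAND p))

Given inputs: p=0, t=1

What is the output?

Substituting: ((0 NAND 1) NAND (1 NAND 0))
= 0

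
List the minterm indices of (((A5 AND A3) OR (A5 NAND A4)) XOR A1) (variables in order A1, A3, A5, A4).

Σm(0, 1, 2, 4, 5, 6, 7, 11) = (NOT A1 AND NOT A3 AND NOT A5 AND NOT A4) OR (NOT A1 AND NOT A3 AND NOT A5 AND A4) OR (NOT A1 AND NOT A3 AND A5 AND NOT A4) OR (NOT A1 AND A3 AND NOT A5 AND NOT A4) OR (NOT A1 AND A3 AND NOT A5 AND A4) OR (NOT A1 AND A3 AND A5 AND NOT A4) OR (NOT A1 AND A3 AND A5 AND A4) OR (A1 AND NOT A3 AND A5 AND A4)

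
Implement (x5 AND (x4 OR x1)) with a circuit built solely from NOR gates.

((x5 NOR x5) NOR (((x4 NOR x1) NOR (x4 NOR x1)) NOR ((x4 NOR x1) NOR (x4 NOR x1))))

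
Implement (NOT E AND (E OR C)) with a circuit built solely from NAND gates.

(((E NAND E) NAND ((E NAND E) NAND (C NAND C))) NAND ((E NAND E) NAND ((E NAND E) NAND (C NAND C))))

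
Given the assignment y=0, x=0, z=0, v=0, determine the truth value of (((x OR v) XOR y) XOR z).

Substituting: (((0 OR 0) XOR 0) XOR 0)
= 0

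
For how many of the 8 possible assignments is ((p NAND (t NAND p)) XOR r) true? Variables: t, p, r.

Satisfying assignments: (0,0,0), (0,1,1), (1,0,0), (1,1,0)
Count: 4 out of 8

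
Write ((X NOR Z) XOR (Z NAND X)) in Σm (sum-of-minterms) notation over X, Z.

Σm(1, 2) = (NOT X AND Z) OR (X AND NOT Z)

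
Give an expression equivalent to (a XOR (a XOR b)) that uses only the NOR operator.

((((a NOR ((((a NOR b) NOR (a NOR b)) NOR ((a NOR b) NOR (a NOR b))) NOR ((((a NOR a) NOR (b NOR b)) NOR ((a NOR a) NOR (b NOR b))) NOR (((a NOR a) NOR (b NOR b)) NOR ((a NOR a) NOR (b NOR b)))))) NOR (a NOR ((((a NOR b) NOR (a NOR b)) NOR ((a NOR b) NOR (a NOR b))) NOR ((((a NOR a) NOR (b NOR b)) NOR ((a NOR a) NOR (b NOR b))) NOR (((a NOR a) NOR (b NOR b)) NOR ((a NOR a) NOR (b NOR b))))))) NOR ((a NOR ((((a NOR b) NOR (a NOR b)) NOR ((a NOR b) NOR (a NOR b))) NOR ((((a NOR a) NOR (b NOR b)) NOR ((a NOR a) NOR (b NOR b))) NOR (((a NOR a) NOR (b NOR b)) NOR ((a NOR a) NOR (b NOR b)))))) NOR (a NOR ((((a NOR b) NOR (a NOR b)) NOR ((a NOR b) NOR (a NOR b))) NOR ((((a NOR a) NOR (b NOR b)) NOR ((a NOR a) NOR (b NOR b))) NOR (((a NOR a) NOR (b NOR b)) NOR ((a NOR a) NOR (b NOR b)))))))) NOR ((((a NOR a) NOR (((((a NOR b) NOR (a NOR b)) NOR ((a NOR b) NOR (a NOR b))) NOR ((((a NOR a) NOR (b NOR b)) NOR ((a NOR a) NOR (b NOR b))) NOR (((a NOR a) NOR (b NOR b)) NOR ((a NOR a) NOR (b NOR b))))) NOR ((((a NOR b) NOR (a NOR b)) NOR ((a NOR b) NOR (a NOR b))) NOR ((((a NOR a) NOR (b NOR b)) NOR ((a NOR a) NOR (b NOR b))) NOR (((a NOR a) NOR (b NOR b)) NOR ((a NOR a) NOR (b NOR b))))))) NOR ((a NOR a) NOR (((((a NOR b) NOR (a NOR b)) NOR ((a NOR b) NOR (a NOR b))) NOR ((((a NOR a) NOR (b NOR b)) NOR ((a NOR a) NOR (b NOR b))) NOR (((a NOR a) NOR (b NOR b)) NOR ((a NOR a) NOR (b NOR b))))) NOR ((((a NOR b) NOR (a NOR b)) NOR ((a NOR b) NOR (a NOR b))) NOR ((((a NOR a) NOR (b NOR b)) NOR ((a NOR a) NOR (b NOR b))) NOR (((a NOR a) NOR (b NOR b)) NOR ((a NOR a) NOR (b NOR b)))))))) NOR (((a NOR a) NOR (((((a NOR b) NOR (a NOR b)) NOR ((a NOR b) NOR (a NOR b))) NOR ((((a NOR a) NOR (b NOR b)) NOR ((a NOR a) NOR (b NOR b))) NOR (((a NOR a) NOR (b NOR b)) NOR ((a NOR a) NOR (b NOR b))))) NOR ((((a NOR b) NOR (a NOR b)) NOR ((a NOR b) NOR (a NOR b))) NOR ((((a NOR a) NOR (b NOR b)) NOR ((a NOR a) NOR (b NOR b))) NOR (((a NOR a) NOR (b NOR b)) NOR ((a NOR a) NOR (b NOR b))))))) NOR ((a NOR a) NOR (((((a NOR b) NOR (a NOR b)) NOR ((a NOR b) NOR (a NOR b))) NOR ((((a NOR a) NOR (b NOR b)) NOR ((a NOR a) NOR (b NOR b))) NOR (((a NOR a) NOR (b NOR b)) NOR ((a NOR a) NOR (b NOR b))))) NOR ((((a NOR b) NOR (a NOR b)) NOR ((a NOR b) NOR (a NOR b))) NOR ((((a NOR a) NOR (b NOR b)) NOR ((a NOR a) NOR (b NOR b))) NOR (((a NOR a) NOR (b NOR b)) NOR ((a NOR a) NOR (b NOR b))))))))))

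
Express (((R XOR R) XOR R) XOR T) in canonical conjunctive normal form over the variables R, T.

(R OR T) AND (NOT R OR NOT T)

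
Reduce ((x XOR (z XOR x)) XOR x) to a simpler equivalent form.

By XOR self-cancellation ((E XOR v) XOR v = E):
= (z XOR x)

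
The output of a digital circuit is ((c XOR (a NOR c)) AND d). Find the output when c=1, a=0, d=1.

Substituting: ((1 XOR (0 NOR 1)) AND 1)
= 1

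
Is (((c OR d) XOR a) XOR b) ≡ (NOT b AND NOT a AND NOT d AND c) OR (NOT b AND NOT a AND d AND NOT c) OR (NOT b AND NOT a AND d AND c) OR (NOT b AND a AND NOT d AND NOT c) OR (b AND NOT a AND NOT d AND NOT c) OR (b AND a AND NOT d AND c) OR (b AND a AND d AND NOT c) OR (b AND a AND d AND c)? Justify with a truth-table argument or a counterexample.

Yes, they are equivalent — the two output columns agree on all 16 assignments:
b | a | d | c | Expression 1 | Expression 2
-------------------------------------------
0 | 0 | 0 | 0 | 0 | 0
0 | 0 | 0 | 1 | 1 | 1
0 | 0 | 1 | 0 | 1 | 1
0 | 0 | 1 | 1 | 1 | 1
0 | 1 | 0 | 0 | 1 | 1
0 | 1 | 0 | 1 | 0 | 0
0 | 1 | 1 | 0 | 0 | 0
0 | 1 | 1 | 1 | 0 | 0
1 | 0 | 0 | 0 | 1 | 1
1 | 0 | 0 | 1 | 0 | 0
1 | 0 | 1 | 0 | 0 | 0
1 | 0 | 1 | 1 | 0 | 0
1 | 1 | 0 | 0 | 0 | 0
1 | 1 | 0 | 1 | 1 | 1
1 | 1 | 1 | 0 | 1 | 1
1 | 1 | 1 | 1 | 1 | 1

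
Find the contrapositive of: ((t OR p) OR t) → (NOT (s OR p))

Contrapositive: (s OR p) → NOT ((t OR p) OR t)
Note: A statement and its contrapositive are logically equivalent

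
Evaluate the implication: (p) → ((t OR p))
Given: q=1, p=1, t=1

Antecedent (p) = 1; consequent ((t OR p)) = 1.
1 → 1 = 1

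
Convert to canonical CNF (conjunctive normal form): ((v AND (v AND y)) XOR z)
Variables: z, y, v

(z OR y OR v) AND (z OR y OR NOT v) AND (z OR NOT y OR v) AND (NOT z OR NOT y OR NOT v)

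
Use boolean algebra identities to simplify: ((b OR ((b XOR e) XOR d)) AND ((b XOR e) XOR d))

By absorption (E AND (E OR v) = E):
= ((b XOR e) XOR d)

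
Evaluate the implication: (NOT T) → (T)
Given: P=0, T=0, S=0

Antecedent (NOT T) = 1; consequent (T) = 0.
1 → 0 = 0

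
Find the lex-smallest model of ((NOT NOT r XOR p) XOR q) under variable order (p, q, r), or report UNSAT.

p=0, q=0, r=1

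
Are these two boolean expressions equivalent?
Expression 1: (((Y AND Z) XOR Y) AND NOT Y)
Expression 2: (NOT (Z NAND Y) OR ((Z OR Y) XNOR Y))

No. Counterexample: with Z=0, Y=0, Expression 1 = 0 but Expression 2 = 1.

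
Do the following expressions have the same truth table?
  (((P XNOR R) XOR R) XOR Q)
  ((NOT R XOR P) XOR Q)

No. Counterexample: with P=0, Q=0, R=1, Expression 1 = 1 but Expression 2 = 0.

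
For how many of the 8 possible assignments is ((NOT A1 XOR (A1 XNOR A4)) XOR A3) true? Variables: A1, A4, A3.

Satisfying assignments: (0,0,1), (0,1,0), (1,0,1), (1,1,0)
Count: 4 out of 8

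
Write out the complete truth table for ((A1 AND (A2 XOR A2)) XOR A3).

A2 | A3 | A1 | Output
---------------------
0 | 0 | 0 | 0
0 | 0 | 1 | 0
0 | 1 | 0 | 1
0 | 1 | 1 | 1
1 | 0 | 0 | 0
1 | 0 | 1 | 0
1 | 1 | 0 | 1
1 | 1 | 1 | 1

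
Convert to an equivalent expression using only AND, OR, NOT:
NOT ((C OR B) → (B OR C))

(C OR B) AND NOT (B OR C)
(Negated implication: NOT(A → B) = A AND NOT B)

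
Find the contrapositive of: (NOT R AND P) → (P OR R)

Contrapositive: NOT (P OR R) → NOT (NOT R AND P)
Note: A statement and its contrapositive are logically equivalent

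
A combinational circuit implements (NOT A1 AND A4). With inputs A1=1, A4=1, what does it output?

Substituting: (NOT 1 AND 1)
= 0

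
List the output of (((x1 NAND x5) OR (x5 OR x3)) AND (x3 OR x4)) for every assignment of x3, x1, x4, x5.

x3 | x1 | x4 | x5 | Output
--------------------------
0 | 0 | 0 | 0 | 0
0 | 0 | 0 | 1 | 0
0 | 0 | 1 | 0 | 1
0 | 0 | 1 | 1 | 1
0 | 1 | 0 | 0 | 0
0 | 1 | 0 | 1 | 0
0 | 1 | 1 | 0 | 1
0 | 1 | 1 | 1 | 1
1 | 0 | 0 | 0 | 1
1 | 0 | 0 | 1 | 1
1 | 0 | 1 | 0 | 1
1 | 0 | 1 | 1 | 1
1 | 1 | 0 | 0 | 1
1 | 1 | 0 | 1 | 1
1 | 1 | 1 | 0 | 1
1 | 1 | 1 | 1 | 1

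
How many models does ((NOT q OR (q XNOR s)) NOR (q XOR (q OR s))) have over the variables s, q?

Satisfying assignments: (0,1)
Count: 1 out of 4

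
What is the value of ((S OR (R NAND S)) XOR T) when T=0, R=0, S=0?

Substituting: ((0 OR (0 NAND 0)) XOR 0)
= 1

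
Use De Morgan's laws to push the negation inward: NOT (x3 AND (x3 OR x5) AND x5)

NOT x3 OR NOT (x3 OR x5) OR NOT x5
De Morgan's: NOT(AND of terms) = OR of negations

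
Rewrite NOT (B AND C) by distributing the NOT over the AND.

NOT B OR NOT C
De Morgan's: NOT(AND of terms) = OR of negations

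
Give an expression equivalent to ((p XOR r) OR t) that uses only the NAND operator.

((((p NAND (p NAND r)) NAND (r NAND (p NAND r))) NAND ((p NAND (p NAND r)) NAND (r NAND (p NAND r)))) NAND (t NAND t))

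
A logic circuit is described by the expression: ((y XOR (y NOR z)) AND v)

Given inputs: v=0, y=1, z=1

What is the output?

Substituting: ((1 XOR (1 NOR 1)) AND 0)
= 0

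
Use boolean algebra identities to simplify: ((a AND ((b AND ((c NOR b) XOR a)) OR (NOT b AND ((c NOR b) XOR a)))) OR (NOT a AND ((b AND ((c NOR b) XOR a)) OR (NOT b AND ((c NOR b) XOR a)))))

By distribution ((E AND v) OR (E AND NOT v) = E) then distribution ((E AND v) OR (E AND NOT v) = E):
= ((c NOR b) XOR a)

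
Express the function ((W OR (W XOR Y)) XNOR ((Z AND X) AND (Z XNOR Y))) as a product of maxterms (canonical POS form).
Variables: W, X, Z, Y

ΠM(1, 3, 5, 8, 9, 10, 11, 12, 13, 14) = (W OR X OR Z OR NOT Y) AND (W OR X OR NOT Z OR NOT Y) AND (W OR NOT X OR Z OR NOT Y) AND (NOT W OR X OR Z OR Y) AND (NOT W OR X OR Z OR NOT Y) AND (NOT W OR X OR NOT Z OR Y) AND (NOT W OR X OR NOT Z OR NOT Y) AND (NOT W OR NOT X OR Z OR Y) AND (NOT W OR NOT X OR Z OR NOT Y) AND (NOT W OR NOT X OR NOT Z OR Y)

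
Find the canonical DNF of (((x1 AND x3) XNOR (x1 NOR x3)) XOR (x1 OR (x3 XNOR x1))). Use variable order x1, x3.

(NOT x1 AND NOT x3) OR (NOT x1 AND x3) OR (x1 AND x3)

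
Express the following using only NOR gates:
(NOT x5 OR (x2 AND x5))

(((x5 NOR x5) NOR ((x2 NOR x2) NOR (x5 NOR x5))) NOR ((x5 NOR x5) NOR ((x2 NOR x2) NOR (x5 NOR x5))))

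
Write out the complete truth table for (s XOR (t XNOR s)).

s | t | Output
--------------
0 | 0 | 1
0 | 1 | 0
1 | 0 | 1
1 | 1 | 0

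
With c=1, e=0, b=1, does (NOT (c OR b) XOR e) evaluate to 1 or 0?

Substituting: (NOT (1 OR 1) XOR 0)
= 0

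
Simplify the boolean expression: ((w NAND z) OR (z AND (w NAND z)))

By absorption (E OR (E AND v) = E):
= (w NAND z)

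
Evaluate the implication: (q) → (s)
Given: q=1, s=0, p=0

Antecedent (q) = 1; consequent (s) = 0.
1 → 0 = 0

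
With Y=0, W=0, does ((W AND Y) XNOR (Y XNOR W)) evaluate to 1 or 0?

Substituting: ((0 AND 0) XNOR (0 XNOR 0))
= 0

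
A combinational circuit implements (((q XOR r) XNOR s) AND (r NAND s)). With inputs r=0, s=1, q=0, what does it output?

Substituting: (((0 XOR 0) XNOR 1) AND (0 NAND 1))
= 0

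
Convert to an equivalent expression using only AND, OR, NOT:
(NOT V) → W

V OR W
(Implication elimination: A → B = NOT A OR B)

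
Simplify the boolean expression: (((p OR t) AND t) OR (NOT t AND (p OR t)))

By distribution ((E AND v) OR (E AND NOT v) = E):
= (p OR t)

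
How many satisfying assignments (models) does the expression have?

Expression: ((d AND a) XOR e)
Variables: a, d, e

Satisfying assignments: (0,0,1), (0,1,1), (1,0,1), (1,1,0)
Count: 4 out of 8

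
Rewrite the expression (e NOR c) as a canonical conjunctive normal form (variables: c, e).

(c OR NOT e) AND (NOT c OR e) AND (NOT c OR NOT e)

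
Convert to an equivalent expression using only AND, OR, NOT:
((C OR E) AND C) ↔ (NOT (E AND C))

(((C OR E) AND C) AND (NOT (E AND C))) OR (NOT ((C OR E) AND C) AND (E AND C))
(Biconditional = both true or both false)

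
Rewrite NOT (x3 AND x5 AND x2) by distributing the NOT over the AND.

NOT x3 OR NOT x5 OR NOT x2
De Morgan's: NOT(AND of terms) = OR of negations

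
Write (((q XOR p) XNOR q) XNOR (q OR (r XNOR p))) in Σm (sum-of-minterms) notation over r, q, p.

Σm(0, 1, 2, 6) = (NOT r AND NOT q AND NOT p) OR (NOT r AND NOT q AND p) OR (NOT r AND q AND NOT p) OR (r AND q AND NOT p)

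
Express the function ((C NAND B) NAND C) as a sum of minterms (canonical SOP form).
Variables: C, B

Σm(0, 1, 3) = (NOT C AND NOT B) OR (NOT C AND B) OR (C AND B)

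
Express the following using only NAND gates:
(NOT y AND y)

(((y NAND y) NAND y) NAND ((y NAND y) NAND y))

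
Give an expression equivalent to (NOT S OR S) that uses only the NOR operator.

(((S NOR S) NOR S) NOR ((S NOR S) NOR S))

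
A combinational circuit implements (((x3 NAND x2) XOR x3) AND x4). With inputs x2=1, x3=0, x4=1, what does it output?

Substituting: (((0 NAND 1) XOR 0) AND 1)
= 1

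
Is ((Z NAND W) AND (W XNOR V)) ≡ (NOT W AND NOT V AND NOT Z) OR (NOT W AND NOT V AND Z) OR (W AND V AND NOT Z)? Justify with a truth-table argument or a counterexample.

Yes, they are equivalent — the two output columns agree on all 8 assignments:
W | V | Z | Expression 1 | Expression 2
---------------------------------------
0 | 0 | 0 | 1 | 1
0 | 0 | 1 | 1 | 1
0 | 1 | 0 | 0 | 0
0 | 1 | 1 | 0 | 0
1 | 0 | 0 | 0 | 0
1 | 0 | 1 | 0 | 0
1 | 1 | 0 | 1 | 1
1 | 1 | 1 | 0 | 0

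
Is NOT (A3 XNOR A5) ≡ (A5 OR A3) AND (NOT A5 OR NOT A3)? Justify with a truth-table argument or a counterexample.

Yes, they are equivalent — the two output columns agree on all 4 assignments:
A5 | A3 | Expression 1 | Expression 2
-------------------------------------
0 | 0 | 0 | 0
0 | 1 | 1 | 1
1 | 0 | 1 | 1
1 | 1 | 0 | 0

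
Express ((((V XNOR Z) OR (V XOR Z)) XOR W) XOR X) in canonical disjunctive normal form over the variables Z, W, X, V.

(NOT Z AND NOT W AND NOT X AND NOT V) OR (NOT Z AND NOT W AND NOT X AND V) OR (NOT Z AND W AND X AND NOT V) OR (NOT Z AND W AND X AND V) OR (Z AND NOT W AND NOT X AND NOT V) OR (Z AND NOT W AND NOT X AND V) OR (Z AND W AND X AND NOT V) OR (Z AND W AND X AND V)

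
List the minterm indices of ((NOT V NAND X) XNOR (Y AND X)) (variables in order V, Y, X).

Σm(1, 7) = (NOT V AND NOT Y AND X) OR (V AND Y AND X)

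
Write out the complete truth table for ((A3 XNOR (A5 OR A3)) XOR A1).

A3 | A5 | A1 | Output
---------------------
0 | 0 | 0 | 1
0 | 0 | 1 | 0
0 | 1 | 0 | 0
0 | 1 | 1 | 1
1 | 0 | 0 | 1
1 | 0 | 1 | 0
1 | 1 | 0 | 1
1 | 1 | 1 | 0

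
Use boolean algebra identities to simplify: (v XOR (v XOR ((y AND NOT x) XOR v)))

By XOR self-cancellation ((E XOR v) XOR v = E):
= ((y AND NOT x) XOR v)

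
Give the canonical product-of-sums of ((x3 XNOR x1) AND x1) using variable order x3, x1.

ΠM(0, 1, 2) = (x3 OR x1) AND (x3 OR NOT x1) AND (NOT x3 OR x1)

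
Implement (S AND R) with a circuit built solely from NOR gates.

((S NOR S) NOR (R NOR R))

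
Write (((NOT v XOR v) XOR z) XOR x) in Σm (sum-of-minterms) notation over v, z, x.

Σm(0, 3, 4, 7) = (NOT v AND NOT z AND NOT x) OR (NOT v AND z AND x) OR (v AND NOT z AND NOT x) OR (v AND z AND x)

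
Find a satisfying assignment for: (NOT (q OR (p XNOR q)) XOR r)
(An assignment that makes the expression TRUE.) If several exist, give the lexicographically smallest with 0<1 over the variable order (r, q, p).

r=0, q=0, p=1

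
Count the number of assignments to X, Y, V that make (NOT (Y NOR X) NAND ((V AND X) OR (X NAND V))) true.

Satisfying assignments: (0,0,0), (0,0,1)
Count: 2 out of 8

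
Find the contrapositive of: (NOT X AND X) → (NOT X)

Contrapositive: X → NOT (NOT X AND X)
Note: A statement and its contrapositive are logically equivalent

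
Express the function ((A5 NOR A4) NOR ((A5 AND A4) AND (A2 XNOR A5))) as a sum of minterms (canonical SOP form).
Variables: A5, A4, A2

Σm(2, 3, 4, 5, 6) = (NOT A5 AND A4 AND NOT A2) OR (NOT A5 AND A4 AND A2) OR (A5 AND NOT A4 AND NOT A2) OR (A5 AND NOT A4 AND A2) OR (A5 AND A4 AND NOT A2)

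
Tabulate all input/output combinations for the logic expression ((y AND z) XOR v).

y | z | v | Output
------------------
0 | 0 | 0 | 0
0 | 0 | 1 | 1
0 | 1 | 0 | 0
0 | 1 | 1 | 1
1 | 0 | 0 | 0
1 | 0 | 1 | 1
1 | 1 | 0 | 1
1 | 1 | 1 | 0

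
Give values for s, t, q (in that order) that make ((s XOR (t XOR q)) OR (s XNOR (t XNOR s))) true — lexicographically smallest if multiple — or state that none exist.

s=0, t=0, q=1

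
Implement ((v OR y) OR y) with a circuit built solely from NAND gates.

((((v NAND v) NAND (y NAND y)) NAND ((v NAND v) NAND (y NAND y))) NAND (y NAND y))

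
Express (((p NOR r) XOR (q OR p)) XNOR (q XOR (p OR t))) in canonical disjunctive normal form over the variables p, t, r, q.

(NOT p AND NOT t AND r AND NOT q) OR (NOT p AND NOT t AND r AND q) OR (NOT p AND t AND NOT r AND NOT q) OR (NOT p AND t AND NOT r AND q) OR (p AND NOT t AND NOT r AND NOT q) OR (p AND NOT t AND r AND NOT q) OR (p AND t AND NOT r AND NOT q) OR (p AND t AND r AND NOT q)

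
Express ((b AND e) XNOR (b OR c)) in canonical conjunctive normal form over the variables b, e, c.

(b OR e OR NOT c) AND (b OR NOT e OR NOT c) AND (NOT b OR e OR c) AND (NOT b OR e OR NOT c)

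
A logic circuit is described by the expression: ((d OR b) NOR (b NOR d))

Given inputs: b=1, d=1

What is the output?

Substituting: ((1 OR 1) NOR (1 NOR 1))
= 0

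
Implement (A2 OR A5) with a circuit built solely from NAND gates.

((A2 NAND A2) NAND (A5 NAND A5))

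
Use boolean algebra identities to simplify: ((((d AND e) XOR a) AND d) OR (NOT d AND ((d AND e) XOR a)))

By distribution ((E AND v) OR (E AND NOT v) = E):
= ((d AND e) XOR a)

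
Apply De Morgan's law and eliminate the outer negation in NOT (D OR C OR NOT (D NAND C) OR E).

NOT D AND NOT C AND (D NAND C) AND NOT E
De Morgan's: NOT(OR of terms) = AND of negations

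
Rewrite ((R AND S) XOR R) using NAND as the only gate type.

((((R NAND S) NAND (R NAND S)) NAND (((R NAND S) NAND (R NAND S)) NAND R)) NAND (R NAND (((R NAND S) NAND (R NAND S)) NAND R)))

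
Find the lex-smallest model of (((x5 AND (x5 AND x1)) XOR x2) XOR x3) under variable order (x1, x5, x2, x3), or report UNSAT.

x1=0, x5=0, x2=0, x3=1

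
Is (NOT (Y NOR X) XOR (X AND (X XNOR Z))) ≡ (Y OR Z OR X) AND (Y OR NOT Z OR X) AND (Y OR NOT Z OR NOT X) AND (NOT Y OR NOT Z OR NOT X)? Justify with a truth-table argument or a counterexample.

Yes, they are equivalent — the two output columns agree on all 8 assignments:
Y | Z | X | Expression 1 | Expression 2
---------------------------------------
0 | 0 | 0 | 0 | 0
0 | 0 | 1 | 1 | 1
0 | 1 | 0 | 0 | 0
0 | 1 | 1 | 0 | 0
1 | 0 | 0 | 1 | 1
1 | 0 | 1 | 1 | 1
1 | 1 | 0 | 1 | 1
1 | 1 | 1 | 0 | 0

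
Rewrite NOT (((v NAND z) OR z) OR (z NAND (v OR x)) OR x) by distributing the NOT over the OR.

NOT ((v NAND z) OR z) AND NOT (z NAND (v OR x)) AND NOT x
De Morgan's: NOT(OR of terms) = AND of negations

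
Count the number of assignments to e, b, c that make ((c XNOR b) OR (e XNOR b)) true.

Satisfying assignments: (0,0,0), (0,0,1), (0,1,1), (1,0,0), (1,1,0), (1,1,1)
Count: 6 out of 8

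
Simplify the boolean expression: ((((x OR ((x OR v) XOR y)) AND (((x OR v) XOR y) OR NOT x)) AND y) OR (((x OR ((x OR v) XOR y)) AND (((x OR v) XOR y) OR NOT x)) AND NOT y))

By distribution ((E AND v) OR (E AND NOT v) = E) then distribution ((E OR v) AND (E OR NOT v) = E):
= ((x OR v) XOR y)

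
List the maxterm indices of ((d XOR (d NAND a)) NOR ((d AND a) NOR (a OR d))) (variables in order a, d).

ΠM(0, 2, 3) = (a OR d) AND (NOT a OR d) AND (NOT a OR NOT d)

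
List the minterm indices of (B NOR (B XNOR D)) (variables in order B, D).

Σm(1) = (NOT B AND D)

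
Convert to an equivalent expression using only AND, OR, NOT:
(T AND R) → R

NOT (T AND R) OR R
(Implication elimination: A → B = NOT A OR B)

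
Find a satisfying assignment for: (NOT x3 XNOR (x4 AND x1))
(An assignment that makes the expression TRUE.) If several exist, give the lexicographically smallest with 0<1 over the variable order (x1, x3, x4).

x1=0, x3=1, x4=0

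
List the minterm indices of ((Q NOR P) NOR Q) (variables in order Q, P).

Σm(1) = (NOT Q AND P)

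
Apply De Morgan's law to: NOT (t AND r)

NOT t OR NOT r
De Morgan's: NOT(AND of terms) = OR of negations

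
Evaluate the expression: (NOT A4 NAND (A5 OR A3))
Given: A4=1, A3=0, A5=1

Substituting: (NOT 1 NAND (1 OR 0))
= 1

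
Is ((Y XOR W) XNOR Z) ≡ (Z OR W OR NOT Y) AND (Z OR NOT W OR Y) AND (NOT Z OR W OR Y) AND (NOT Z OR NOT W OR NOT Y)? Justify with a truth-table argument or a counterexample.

Yes, they are equivalent — the two output columns agree on all 8 assignments:
Z | W | Y | Expression 1 | Expression 2
---------------------------------------
0 | 0 | 0 | 1 | 1
0 | 0 | 1 | 0 | 0
0 | 1 | 0 | 0 | 0
0 | 1 | 1 | 1 | 1
1 | 0 | 0 | 0 | 0
1 | 0 | 1 | 1 | 1
1 | 1 | 0 | 1 | 1
1 | 1 | 1 | 0 | 0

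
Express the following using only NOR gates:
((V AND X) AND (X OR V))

((((V NOR V) NOR (X NOR X)) NOR ((V NOR V) NOR (X NOR X))) NOR (((X NOR V) NOR (X NOR V)) NOR ((X NOR V) NOR (X NOR V))))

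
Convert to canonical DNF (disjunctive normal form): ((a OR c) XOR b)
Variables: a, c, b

(NOT a AND NOT c AND b) OR (NOT a AND c AND NOT b) OR (a AND NOT c AND NOT b) OR (a AND c AND NOT b)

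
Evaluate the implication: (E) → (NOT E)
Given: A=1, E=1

Antecedent (E) = 1; consequent (NOT E) = 0.
1 → 0 = 0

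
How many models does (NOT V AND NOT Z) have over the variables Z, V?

Satisfying assignments: (0,0)
Count: 1 out of 4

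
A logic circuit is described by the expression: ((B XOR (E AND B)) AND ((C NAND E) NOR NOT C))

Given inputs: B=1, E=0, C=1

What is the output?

Substituting: ((1 XOR (0 AND 1)) AND ((1 NAND 0) NOR NOT 1))
= 0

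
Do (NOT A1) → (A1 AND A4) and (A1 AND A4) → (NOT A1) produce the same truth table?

No, Converse is not equivalent to original (counterexample: A1=0, A4=0)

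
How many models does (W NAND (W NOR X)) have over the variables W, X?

Satisfying assignments: (0,0), (0,1), (1,0), (1,1)
Count: 4 out of 4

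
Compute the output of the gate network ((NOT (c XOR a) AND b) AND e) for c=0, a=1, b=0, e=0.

Substituting: ((NOT (0 XOR 1) AND 0) AND 0)
= 0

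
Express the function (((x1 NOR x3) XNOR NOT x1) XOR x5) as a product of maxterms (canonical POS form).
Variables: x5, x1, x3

ΠM(1, 4, 6, 7) = (x5 OR x1 OR NOT x3) AND (NOT x5 OR x1 OR x3) AND (NOT x5 OR NOT x1 OR x3) AND (NOT x5 OR NOT x1 OR NOT x3)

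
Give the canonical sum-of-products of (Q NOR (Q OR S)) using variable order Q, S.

Σm(0) = (NOT Q AND NOT S)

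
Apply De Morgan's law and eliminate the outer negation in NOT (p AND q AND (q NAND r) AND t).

NOT p OR NOT q OR NOT (q NAND r) OR NOT t
De Morgan's: NOT(AND of terms) = OR of negations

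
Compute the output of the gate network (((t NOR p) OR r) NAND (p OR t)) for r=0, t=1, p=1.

Substituting: (((1 NOR 1) OR 0) NAND (1 OR 1))
= 1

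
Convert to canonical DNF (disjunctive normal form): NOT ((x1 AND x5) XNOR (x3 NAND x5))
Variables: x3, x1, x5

(NOT x3 AND NOT x1 AND NOT x5) OR (NOT x3 AND NOT x1 AND x5) OR (NOT x3 AND x1 AND NOT x5) OR (x3 AND NOT x1 AND NOT x5) OR (x3 AND x1 AND NOT x5) OR (x3 AND x1 AND x5)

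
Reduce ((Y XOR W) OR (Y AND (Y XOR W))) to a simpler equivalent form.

By absorption (E OR (E AND v) = E):
= (Y XOR W)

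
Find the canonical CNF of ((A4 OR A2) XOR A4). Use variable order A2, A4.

(A2 OR A4) AND (A2 OR NOT A4) AND (NOT A2 OR NOT A4)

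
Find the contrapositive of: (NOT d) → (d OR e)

Contrapositive: NOT (d OR e) → d
Note: A statement and its contrapositive are logically equivalent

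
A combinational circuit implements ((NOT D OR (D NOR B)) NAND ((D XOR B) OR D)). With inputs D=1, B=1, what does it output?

Substituting: ((NOT 1 OR (1 NOR 1)) NAND ((1 XOR 1) OR 1))
= 1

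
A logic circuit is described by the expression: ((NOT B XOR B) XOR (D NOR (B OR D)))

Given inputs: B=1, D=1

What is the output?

Substituting: ((NOT 1 XOR 1) XOR (1 NOR (1 OR 1)))
= 1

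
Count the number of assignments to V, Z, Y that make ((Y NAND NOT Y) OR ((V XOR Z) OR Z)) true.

Satisfying assignments: (0,0,0), (0,0,1), (0,1,0), (0,1,1), (1,0,0), (1,0,1), (1,1,0), (1,1,1)
Count: 8 out of 8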